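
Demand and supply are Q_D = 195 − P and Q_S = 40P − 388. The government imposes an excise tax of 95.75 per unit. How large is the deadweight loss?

In inverse form: demand P = 195 − Q, supply P = 9.7 + 0.025Q.
Competitive equilibrium: 195 − Q = 9.7 + 0.025Q → Q* = 180.78049, P* = 14.21951.
With the tax, the buyer price exceeds the seller price by 95.75: (195 − Q) − (9.7 + 0.025Q) = 95.75 → Q' = 87.36585.
ΔQ = 180.78049 − 87.36585 = 93.41464; the wedge equals the tax, 95.75.
The triangle = ½ × 93.41464 × 95.75 = 4472.23.

4472.23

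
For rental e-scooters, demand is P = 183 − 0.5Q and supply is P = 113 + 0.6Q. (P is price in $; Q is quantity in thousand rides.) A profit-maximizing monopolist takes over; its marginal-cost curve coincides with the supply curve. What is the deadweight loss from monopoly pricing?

Competitive equilibrium: 183 − 0.5Q = 113 + 0.6Q → Q* = 63.6364, P* = 151.1818.
Marginal revenue: MR = 183 − Q. Set MR = MC: 183 − Q = 113 + 0.6Q → Q_m = 43.75.
Price P_m = 183 − 0.5·43.75 = 161.125; MC(Q_m) = 113 + 0.6·43.75 = 139.25.
Competitive Q* = 63.6364, so ΔQ = 19.8864; wedge = 161.125 − 139.25 = 21.875.
Deadweight loss = ½ × 19.8864 × 21.875 = $217.51 thousand.

$217.51 thousand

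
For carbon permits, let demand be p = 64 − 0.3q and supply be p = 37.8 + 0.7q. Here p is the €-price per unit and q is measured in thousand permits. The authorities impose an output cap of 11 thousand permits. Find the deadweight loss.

€115.52 thousand

Competitive equilibrium: 64 − 0.3q = 37.8 + 0.7q → q* = 26.2, p* = 56.14.
At q = 11: demand price = 64 − 0.3·11 = 60.7; supply price = 37.8 + 0.7·11 = 45.5.
Δq = 26.2 − 11 = 15.2; wedge = 60.7 − 45.5 = 15.2.
Deadweight loss = ½ × 15.2 × 15.2 = €115.52 thousand.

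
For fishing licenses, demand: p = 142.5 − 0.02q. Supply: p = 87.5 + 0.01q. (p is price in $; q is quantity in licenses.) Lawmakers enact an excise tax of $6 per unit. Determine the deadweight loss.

$600

Competitive equilibrium: 142.5 − 0.02q = 87.5 + 0.01q → q* = 1833.3333, p* = 105.8333.
With the tax, the buyer price exceeds the seller price by 6: (142.5 − 0.02q) − (87.5 + 0.01q) = 6 → q' = 1633.3333.
Δq = 1833.3333 − 1633.3333 = 200; the wedge equals the tax, 6.
Deadweight loss = ½ × 200 × 6 = $600.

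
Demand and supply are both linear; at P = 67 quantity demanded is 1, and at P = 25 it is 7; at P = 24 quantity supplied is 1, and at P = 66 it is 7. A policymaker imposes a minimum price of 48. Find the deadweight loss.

Demand slope = (25 − 67)/(7 − 1) = −7, so P = 74 − 7Q.
Supply slope = (66 − 24)/(7 − 1) = 7, so P = 17 + 7Q.
Competitive equilibrium: 74 − 7Q = 17 + 7Q → Q* = 4.0714, P* = 45.5.
At the floor P = 48, quantity demanded = (74 − 48)/7 = 3.7143.
Sellers' marginal cost at Q' = 3.7143: 17 + 7·3.7143 = 43.0001.
ΔQ = 4.0714 − 3.7143 = 0.3571; wedge = 48 − 43.0001 = 4.9999.
Deadweight loss = ½ × 0.3571 × 4.9999 = 0.89.

0.89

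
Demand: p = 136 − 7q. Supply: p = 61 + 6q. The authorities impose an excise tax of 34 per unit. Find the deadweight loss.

Competitive equilibrium: 136 − 7q = 61 + 6q → q* = 5.7692, p* = 95.6154.
With the tax, the buyer price exceeds the seller price by 34: (136 − 7q) − (61 + 6q) = 34 → q' = 3.1538.
Δq = 5.7692 − 3.1538 = 2.6154; the wedge equals the tax, 34.
Deadweight loss = ½ × 2.6154 × 34 = 44.46.

44.46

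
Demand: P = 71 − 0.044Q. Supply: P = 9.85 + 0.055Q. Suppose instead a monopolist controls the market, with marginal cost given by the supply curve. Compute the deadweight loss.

Competitive equilibrium: 71 − 0.044Q = 9.85 + 0.055Q → Q* = 617.6768, P* = 43.8222.
Marginal revenue: MR = 71 − 0.088Q. Set MR = MC: 71 − 0.088Q = 9.85 + 0.055Q → Q_m = 427.6224.
Price P_m = 71 − 0.044·427.6224 = 52.1846; MC(Q_m) = 9.85 + 0.055·427.6224 = 33.3692.
Competitive Q* = 617.6768, so ΔQ = 190.0544; wedge = 52.1846 − 33.3692 = 18.8154.
Welfare loss = ½ × 190.0544 × 18.8154 = 1787.97.

1787.97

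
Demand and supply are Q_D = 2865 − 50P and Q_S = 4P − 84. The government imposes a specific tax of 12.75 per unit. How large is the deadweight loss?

In inverse form: demand P = 57.3 − 0.02Q, supply P = 21 + 0.25Q.
Competitive equilibrium: 57.3 − 0.02Q = 21 + 0.25Q → Q* = 134.4444, P* = 54.6111.
With the tax, the buyer price exceeds the seller price by 12.75: (57.3 − 0.02Q) − (21 + 0.25Q) = 12.75 → Q' = 87.2222.
ΔQ = 134.4444 − 87.2222 = 47.2222; the wedge equals the tax, 12.75.
The triangle = ½ × 47.2222 × 12.75 = 301.04.

301.04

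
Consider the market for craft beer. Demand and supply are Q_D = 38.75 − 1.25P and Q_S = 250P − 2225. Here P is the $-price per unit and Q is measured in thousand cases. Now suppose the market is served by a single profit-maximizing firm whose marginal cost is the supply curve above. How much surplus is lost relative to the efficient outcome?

In inverse form: demand P = 31 − 0.8Q, supply P = 8.9 + 0.004Q.
Competitive equilibrium: 31 − 0.8Q = 8.9 + 0.004Q → Q* = 27.4876, P* = 9.01.
Marginal revenue: MR = 31 − 1.6Q. Set MR = MC: 31 − 1.6Q = 8.9 + 0.004Q → Q_m = 13.7781.
Price P_m = 31 − 0.8·13.7781 = 19.9775; MC(Q_m) = 8.9 + 0.004·13.7781 = 8.9551.
Competitive Q* = 27.4876, so ΔQ = 13.7095; wedge = 19.9775 − 8.9551 = 11.0224.
DWL = ½ × 13.7095 × 11.0224 = $75.56 thousand.

$75.56 thousand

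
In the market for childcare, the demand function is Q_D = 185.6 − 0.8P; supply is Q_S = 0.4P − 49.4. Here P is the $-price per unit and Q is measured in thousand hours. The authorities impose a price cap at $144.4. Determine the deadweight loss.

$793.62 thousand

In inverse form: demand P = 232 − 1.25Q, supply P = 123.5 + 2.5Q.
Competitive equilibrium: 232 − 1.25Q = 123.5 + 2.5Q → Q* = 28.9333, P* = 195.8333.
At the ceiling P = 144.4, quantity supplied = (144.4 − 123.5)/2.5 = 8.36.
Willingness to pay at Q' = 8.36: 232 − 1.25·8.36 = 221.55.
ΔQ = 28.9333 − 8.36 = 20.5733; wedge = 221.55 − 144.4 = 77.15.
The triangle = ½ × 20.5733 × 77.15 = $793.62 thousand.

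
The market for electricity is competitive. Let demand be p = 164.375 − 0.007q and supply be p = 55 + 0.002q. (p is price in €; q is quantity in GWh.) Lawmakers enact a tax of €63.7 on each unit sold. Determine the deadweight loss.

€225427.22

Competitive equilibrium: 164.375 − 0.007q = 55 + 0.002q → q* = 12152.7778, p* = 79.3056.
With the tax, the buyer price exceeds the seller price by 63.7: (164.375 − 0.007q) − (55 + 0.002q) = 63.7 → q' = 5075.
Δq = 12152.7778 − 5075 = 7077.7778; the wedge equals the tax, 63.7.
The triangle = ½ × 7077.7778 × 63.7 = €225427.22.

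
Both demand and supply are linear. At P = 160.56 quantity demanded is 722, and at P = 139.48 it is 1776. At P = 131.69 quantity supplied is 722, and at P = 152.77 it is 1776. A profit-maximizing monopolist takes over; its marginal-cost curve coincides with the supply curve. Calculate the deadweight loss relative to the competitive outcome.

4632.03

Demand slope = (139.48 − 160.56)/(1776 − 722) = −0.02, so P = 175 − 0.02Q.
Supply slope = (152.77 − 131.69)/(1776 − 722) = 0.02, so P = 117.25 + 0.02Q.
Competitive equilibrium: 175 − 0.02Q = 117.25 + 0.02Q → Q* = 1443.75, P* = 146.125.
Marginal revenue: MR = 175 − 0.04Q. Set MR = MC: 175 − 0.04Q = 117.25 + 0.02Q → Q_m = 962.5.
Price P_m = 175 − 0.02·962.5 = 155.75; MC(Q_m) = 117.25 + 0.02·962.5 = 136.5.
Competitive Q* = 1443.75, so ΔQ = 481.25; wedge = 155.75 − 136.5 = 19.25.
DWL = ½ × 481.25 × 19.25 = 4632.03.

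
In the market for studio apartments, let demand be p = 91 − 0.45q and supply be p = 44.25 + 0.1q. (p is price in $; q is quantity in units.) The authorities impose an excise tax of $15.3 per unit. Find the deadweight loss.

$212.81

Competitive equilibrium: 91 − 0.45q = 44.25 + 0.1q → q* = 85, p* = 52.75.
With the tax, the buyer price exceeds the seller price by 15.3: (91 − 0.45q) − (44.25 + 0.1q) = 15.3 → q' = 57.1818.
Δq = 85 − 57.1818 = 27.8182; the wedge equals the tax, 15.3.
Welfare loss = ½ × 27.8182 × 15.3 = $212.81.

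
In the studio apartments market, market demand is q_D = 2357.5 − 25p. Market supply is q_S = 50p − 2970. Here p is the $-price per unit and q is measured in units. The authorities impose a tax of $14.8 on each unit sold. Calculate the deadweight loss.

$1825.33

In inverse form: demand p = 94.3 − 0.04q, supply p = 59.4 + 0.02q.
Competitive equilibrium: 94.3 − 0.04q = 59.4 + 0.02q → q* = 581.6667, p* = 71.0333.
With the tax, the buyer price exceeds the seller price by 14.8: (94.3 − 0.04q) − (59.4 + 0.02q) = 14.8 → q' = 335.
Δq = 581.6667 − 335 = 246.6667; the wedge equals the tax, 14.8.
DWL = ½ × 246.6667 × 14.8 = $1825.33.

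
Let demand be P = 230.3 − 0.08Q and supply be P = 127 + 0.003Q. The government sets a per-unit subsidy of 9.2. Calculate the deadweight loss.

Competitive equilibrium: 230.3 − 0.08Q = 127 + 0.003Q → Q* = 1244.5783, P* = 130.7337.
The subsidy lowers effective supply by 9.2: P = 117.8 + 0.003Q.
New quantity: 230.3 − 0.08Q = 117.8 + 0.003Q → Q' = 1355.4217.
Overproduction ΔQ = 1355.4217 − 1244.5783 = 110.8434; wedge = subsidy = 9.2.
Deadweight loss = ½ × 110.8434 × 9.2 = 509.88.

509.88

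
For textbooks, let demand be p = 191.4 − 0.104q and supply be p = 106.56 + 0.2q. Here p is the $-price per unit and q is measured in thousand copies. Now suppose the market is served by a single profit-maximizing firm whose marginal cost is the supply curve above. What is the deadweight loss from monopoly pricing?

$769.21 thousand

Competitive equilibrium: 191.4 − 0.104q = 106.56 + 0.2q → q* = 279.0789, p* = 162.3758.
Marginal revenue: MR = 191.4 − 0.208q. Set MR = MC: 191.4 − 0.208q = 106.56 + 0.2q → q_m = 207.9412.
Price p_m = 191.4 − 0.104·207.9412 = 169.7741; MC(q_m) = 106.56 + 0.2·207.9412 = 148.1482.
Competitive q* = 279.0789, so Δq = 71.1377; wedge = 169.7741 − 148.1482 = 21.6259.
DWL = ½ × 71.1377 × 21.6259 = $769.21 thousand.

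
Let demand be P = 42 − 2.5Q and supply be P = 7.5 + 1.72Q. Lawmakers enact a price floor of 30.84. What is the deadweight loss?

Competitive equilibrium: 42 − 2.5Q = 7.5 + 1.72Q → Q* = 8.1754, P* = 21.5616.
At the floor P = 30.84, quantity demanded = (42 − 30.84)/2.5 = 4.464.
Sellers' marginal cost at Q' = 4.464: 7.5 + 1.72·4.464 = 15.1781.
ΔQ = 8.1754 − 4.464 = 3.7114; wedge = 30.84 − 15.1781 = 15.6619.
The triangle = ½ × 3.7114 × 15.6619 = 29.06.

29.06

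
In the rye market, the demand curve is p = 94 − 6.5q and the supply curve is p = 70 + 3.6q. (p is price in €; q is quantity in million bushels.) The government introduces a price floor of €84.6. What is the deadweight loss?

€4.37 million

Competitive equilibrium: 94 − 6.5q = 70 + 3.6q → q* = 2.3762, p* = 78.5545.
At the floor p = 84.6, quantity demanded = (94 − 84.6)/6.5 = 1.4462.
Sellers' marginal cost at q' = 1.4462: 70 + 3.6·1.4462 = 75.2063.
Δq = 2.3762 − 1.4462 = 0.93; wedge = 84.6 − 75.2063 = 9.3937.
DWL = ½ × 0.93 × 9.3937 = €4.37 million.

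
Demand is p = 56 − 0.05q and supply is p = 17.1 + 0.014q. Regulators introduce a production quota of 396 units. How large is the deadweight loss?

Competitive equilibrium: 56 − 0.05q = 17.1 + 0.014q → q* = 607.8125, p* = 25.6094.
At q = 396: demand price = 56 − 0.05·396 = 36.2; supply price = 17.1 + 0.014·396 = 22.644.
Δq = 607.8125 − 396 = 211.8125; wedge = 36.2 − 22.644 = 13.556.
The triangle = ½ × 211.8125 × 13.556 = 1435.67.

1435.67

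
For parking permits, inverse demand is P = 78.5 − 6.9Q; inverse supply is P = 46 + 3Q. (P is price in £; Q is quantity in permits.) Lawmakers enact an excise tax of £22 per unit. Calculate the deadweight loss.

£24.44

Competitive equilibrium: 78.5 − 6.9Q = 46 + 3Q → Q* = 3.2828, P* = 55.8485.
With the tax, the buyer price exceeds the seller price by 22: (78.5 − 6.9Q) − (46 + 3Q) = 22 → Q' = 1.0606.
ΔQ = 3.2828 − 1.0606 = 2.2222; the wedge equals the tax, 22.
The triangle = ½ × 2.2222 × 22 = £24.44.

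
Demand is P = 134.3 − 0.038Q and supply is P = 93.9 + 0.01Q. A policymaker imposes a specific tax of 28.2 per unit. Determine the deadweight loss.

Competitive equilibrium: 134.3 − 0.038Q = 93.9 + 0.01Q → Q* = 841.6667, P* = 102.3167.
With the tax, the buyer price exceeds the seller price by 28.2: (134.3 − 0.038Q) − (93.9 + 0.01Q) = 28.2 → Q' = 254.1667.
ΔQ = 841.6667 − 254.1667 = 587.5; the wedge equals the tax, 28.2.
DWL = ½ × 587.5 × 28.2 = 8283.75.

8283.75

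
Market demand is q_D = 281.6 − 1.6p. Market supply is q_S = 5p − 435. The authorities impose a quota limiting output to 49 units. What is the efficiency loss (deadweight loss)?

1430.02

In inverse form: demand p = 176 − 0.625q, supply p = 87 + 0.2q.
Competitive equilibrium: 176 − 0.625q = 87 + 0.2q → q* = 107.8788, p* = 108.5758.
At q = 49: demand price = 176 − 0.625·49 = 145.375; supply price = 87 + 0.2·49 = 96.8.
Δq = 107.8788 − 49 = 58.8788; wedge = 145.375 − 96.8 = 48.575.
The triangle = ½ × 58.8788 × 48.575 = 1430.02.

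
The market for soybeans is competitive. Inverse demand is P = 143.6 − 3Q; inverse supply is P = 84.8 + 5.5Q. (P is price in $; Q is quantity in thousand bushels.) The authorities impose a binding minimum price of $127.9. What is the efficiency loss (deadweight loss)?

Competitive equilibrium: 143.6 − 3Q = 84.8 + 5.5Q → Q* = 6.9176, P* = 122.8471.
At the floor P = 127.9, quantity demanded = (143.6 − 127.9)/3 = 5.2333.
Sellers' marginal cost at Q' = 5.2333: 84.8 + 5.5·5.2333 = 113.5832.
ΔQ = 6.9176 − 5.2333 = 1.6843; wedge = 127.9 − 113.5832 = 14.3168.
DWL = ½ × 1.6843 × 14.3168 = $12.06 thousand.

$12.06 thousand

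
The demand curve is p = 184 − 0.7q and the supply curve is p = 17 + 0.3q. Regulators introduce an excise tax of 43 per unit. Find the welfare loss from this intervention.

924.50

Competitive equilibrium: 184 − 0.7q = 17 + 0.3q → q* = 167, p* = 67.1.
With the tax, the buyer price exceeds the seller price by 43: (184 − 0.7q) − (17 + 0.3q) = 43 → q' = 124.
Δq = 167 − 124 = 43; the wedge equals the tax, 43.
DWL = ½ × 43 × 43 = 924.50.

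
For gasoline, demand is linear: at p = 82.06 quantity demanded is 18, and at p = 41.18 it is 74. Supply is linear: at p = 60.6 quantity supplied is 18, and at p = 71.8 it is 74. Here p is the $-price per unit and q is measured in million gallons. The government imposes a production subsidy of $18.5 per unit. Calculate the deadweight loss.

$184.01 million

Demand slope = (41.18 − 82.06)/(74 − 18) = −0.73, so p = 95.2 − 0.73q.
Supply slope = (71.8 − 60.6)/(74 − 18) = 0.2, so p = 57 + 0.2q.
Competitive equilibrium: 95.2 − 0.73q = 57 + 0.2q → q* = 41.07527, p* = 65.21505.
The subsidy lowers effective supply by 18.5: p = 38.5 + 0.2q.
New quantity: 95.2 − 0.73q = 38.5 + 0.2q → q' = 60.96774.
Overproduction Δq = 60.96774 − 41.07527 = 19.89247; wedge = subsidy = 18.5.
Deadweight loss = ½ × 19.89247 × 18.5 = $184.01 million.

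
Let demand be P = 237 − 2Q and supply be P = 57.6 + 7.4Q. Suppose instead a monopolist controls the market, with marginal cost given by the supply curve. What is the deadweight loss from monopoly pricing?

52.69

Competitive equilibrium: 237 − 2Q = 57.6 + 7.4Q → Q* = 19.0851, P* = 198.8298.
Marginal revenue: MR = 237 − 4Q. Set MR = MC: 237 − 4Q = 57.6 + 7.4Q → Q_m = 15.7368.
Price P_m = 237 − 2·15.7368 = 205.5264; MC(Q_m) = 57.6 + 7.4·15.7368 = 174.0523.
Competitive Q* = 19.0851, so ΔQ = 3.3483; wedge = 205.5264 − 174.0523 = 31.4741.
The triangle = ½ × 3.3483 × 31.4741 = 52.69.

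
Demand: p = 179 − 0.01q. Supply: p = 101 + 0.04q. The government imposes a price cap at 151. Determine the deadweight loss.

2402.50

Competitive equilibrium: 179 − 0.01q = 101 + 0.04q → q* = 1560, p* = 163.4.
At the ceiling p = 151, quantity supplied = (151 − 101)/0.04 = 1250.
Willingness to pay at q' = 1250: 179 − 0.01·1250 = 166.5.
Δq = 1560 − 1250 = 310; wedge = 166.5 − 151 = 15.5.
Deadweight loss = ½ × 310 × 15.5 = 2402.50.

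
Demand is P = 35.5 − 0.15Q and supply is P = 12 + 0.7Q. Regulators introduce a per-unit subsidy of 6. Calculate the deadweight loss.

Competitive equilibrium: 35.5 − 0.15Q = 12 + 0.7Q → Q* = 27.6471, P* = 31.3529.
The subsidy lowers effective supply by 6: P = 6 + 0.7Q.
New quantity: 35.5 − 0.15Q = 6 + 0.7Q → Q' = 34.7059.
Overproduction ΔQ = 34.7059 − 27.6471 = 7.0588; wedge = subsidy = 6.
Deadweight loss = ½ × 7.0588 × 6 = 21.18.

21.18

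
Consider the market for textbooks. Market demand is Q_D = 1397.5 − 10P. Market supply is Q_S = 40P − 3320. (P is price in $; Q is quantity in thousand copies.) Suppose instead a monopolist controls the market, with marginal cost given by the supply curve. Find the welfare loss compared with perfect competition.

In inverse form: demand P = 139.75 − 0.1Q, supply P = 83 + 0.025Q.
Competitive equilibrium: 139.75 − 0.1Q = 83 + 0.025Q → Q* = 454, P* = 94.35.
Marginal revenue: MR = 139.75 − 0.2Q. Set MR = MC: 139.75 − 0.2Q = 83 + 0.025Q → Q_m = 252.2222.
Price P_m = 139.75 − 0.1·252.2222 = 114.5278; MC(Q_m) = 83 + 0.025·252.2222 = 89.3056.
Competitive Q* = 454, so ΔQ = 201.7778; wedge = 114.5278 − 89.3056 = 25.2222.
Deadweight loss = ½ × 201.7778 × 25.2222 = $2544.64 thousand.

$2544.64 thousand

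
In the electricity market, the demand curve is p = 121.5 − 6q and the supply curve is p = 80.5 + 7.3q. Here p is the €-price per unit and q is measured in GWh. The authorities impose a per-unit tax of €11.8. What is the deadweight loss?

€5.23

Competitive equilibrium: 121.5 − 6q = 80.5 + 7.3q → q* = 3.0827, p* = 103.0038.
With the tax, the buyer price exceeds the seller price by 11.8: (121.5 − 6q) − (80.5 + 7.3q) = 11.8 → q' = 2.1955.
Δq = 3.0827 − 2.1955 = 0.8872; the wedge equals the tax, 11.8.
DWL = ½ × 0.8872 × 11.8 = €5.23.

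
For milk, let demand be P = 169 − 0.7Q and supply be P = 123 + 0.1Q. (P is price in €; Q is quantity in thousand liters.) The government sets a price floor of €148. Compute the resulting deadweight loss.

Competitive equilibrium: 169 − 0.7Q = 123 + 0.1Q → Q* = 57.5, P* = 128.75.
At the floor P = 148, quantity demanded = (169 − 148)/0.7 = 30.
Sellers' marginal cost at Q' = 30: 123 + 0.1·30 = 126.
ΔQ = 57.5 − 30 = 27.5; wedge = 148 − 126 = 22.
The triangle = ½ × 27.5 × 22 = €302.50 thousand.

€302.50 thousand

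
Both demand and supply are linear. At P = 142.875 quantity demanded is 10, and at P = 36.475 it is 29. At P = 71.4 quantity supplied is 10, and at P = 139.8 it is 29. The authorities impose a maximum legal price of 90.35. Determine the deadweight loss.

Demand slope = (36.475 − 142.875)/(29 − 10) = −5.6, so P = 198.875 − 5.6Q.
Supply slope = (139.8 − 71.4)/(29 − 10) = 3.6, so P = 35.4 + 3.6Q.
Competitive equilibrium: 198.875 − 5.6Q = 35.4 + 3.6Q → Q* = 17.769, P* = 99.3685.
At the ceiling P = 90.35, quantity supplied = (90.35 − 35.4)/3.6 = 15.2639.
Willingness to pay at Q' = 15.2639: 198.875 − 5.6·15.2639 = 113.3972.
ΔQ = 17.769 − 15.2639 = 2.5051; wedge = 113.3972 − 90.35 = 23.0472.
Deadweight loss = ½ × 2.5051 × 23.0472 = 28.87.

28.87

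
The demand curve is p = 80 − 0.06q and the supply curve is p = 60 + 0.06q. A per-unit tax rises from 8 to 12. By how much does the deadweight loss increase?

Competitive equilibrium: 80 − 0.06q = 60 + 0.06q → q* = 166.6667, p* = 70.
For a per-unit tax t: Δq = t/0.12, so DWL = ½·t·(t/0.12) = t²/0.24.
At t = 8: DWL = 266.667. At t = 12: DWL = 600.
Increase = 600 − 266.667 = 333.33.

333.33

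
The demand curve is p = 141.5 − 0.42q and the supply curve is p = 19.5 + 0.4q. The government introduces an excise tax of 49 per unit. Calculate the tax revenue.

4362.20

Competitive equilibrium: 141.5 − 0.42q = 19.5 + 0.4q → q* = 148.7805, p* = 79.0122.
With the tax, the buyer price exceeds the seller price by 49: (141.5 − 0.42q) − (19.5 + 0.4q) = 49 → q' = 89.0244.
Tax revenue = 49 × 89.0244 = 4362.20.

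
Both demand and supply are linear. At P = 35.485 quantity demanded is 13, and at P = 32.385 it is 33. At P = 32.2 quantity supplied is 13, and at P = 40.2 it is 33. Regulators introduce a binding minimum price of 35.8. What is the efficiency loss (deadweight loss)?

17.54

Demand slope = (32.385 − 35.485)/(33 − 13) = −0.155, so P = 37.5 − 0.155Q.
Supply slope = (40.2 − 32.2)/(33 − 13) = 0.4, so P = 27 + 0.4Q.
Competitive equilibrium: 37.5 − 0.155Q = 27 + 0.4Q → Q* = 18.9189, P* = 34.5676.
At the floor P = 35.8, quantity demanded = (37.5 − 35.8)/0.155 = 10.9677.
Sellers' marginal cost at Q' = 10.9677: 27 + 0.4·10.9677 = 31.3871.
ΔQ = 18.9189 − 10.9677 = 7.9512; wedge = 35.8 − 31.3871 = 4.4129.
The triangle = ½ × 7.9512 × 4.4129 = 17.54.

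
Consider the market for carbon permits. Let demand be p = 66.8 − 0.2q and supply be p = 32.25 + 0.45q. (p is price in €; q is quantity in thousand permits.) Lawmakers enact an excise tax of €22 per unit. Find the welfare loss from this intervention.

Competitive equilibrium: 66.8 − 0.2q = 32.25 + 0.45q → q* = 53.1538, p* = 56.1692.
With the tax, the buyer price exceeds the seller price by 22: (66.8 − 0.2q) − (32.25 + 0.45q) = 22 → q' = 19.3077.
Δq = 53.1538 − 19.3077 = 33.8461; the wedge equals the tax, 22.
Welfare loss = ½ × 33.8461 × 22 = €372.31 thousand.

€372.31 thousand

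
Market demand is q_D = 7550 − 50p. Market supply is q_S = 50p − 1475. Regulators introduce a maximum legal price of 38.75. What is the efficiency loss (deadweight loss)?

In inverse form: demand p = 151 − 0.02q, supply p = 29.5 + 0.02q.
Competitive equilibrium: 151 − 0.02q = 29.5 + 0.02q → q* = 3037.5, p* = 90.25.
At the ceiling p = 38.75, quantity supplied = (38.75 − 29.5)/0.02 = 462.5.
Willingness to pay at q' = 462.5: 151 − 0.02·462.5 = 141.75.
Δq = 3037.5 − 462.5 = 2575; wedge = 141.75 − 38.75 = 103.
The triangle = ½ × 2575 × 103 = 132612.50.

132612.50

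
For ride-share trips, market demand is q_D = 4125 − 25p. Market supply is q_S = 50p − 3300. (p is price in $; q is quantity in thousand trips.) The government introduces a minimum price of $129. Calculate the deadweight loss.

$16875 thousand

In inverse form: demand p = 165 − 0.04q, supply p = 66 + 0.02q.
Competitive equilibrium: 165 − 0.04q = 66 + 0.02q → q* = 1650, p* = 99.
At the floor p = 129, quantity demanded = (165 − 129)/0.04 = 900.
Sellers' marginal cost at q' = 900: 66 + 0.02·900 = 84.
Δq = 1650 − 900 = 750; wedge = 129 − 84 = 45.
DWL = ½ × 750 × 45 = $16875 thousand.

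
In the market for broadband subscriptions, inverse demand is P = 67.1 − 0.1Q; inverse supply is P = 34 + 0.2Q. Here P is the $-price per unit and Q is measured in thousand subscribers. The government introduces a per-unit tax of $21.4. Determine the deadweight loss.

Competitive equilibrium: 67.1 − 0.1Q = 34 + 0.2Q → Q* = 110.3333, P* = 56.0667.
With the tax, the buyer price exceeds the seller price by 21.4: (67.1 − 0.1Q) − (34 + 0.2Q) = 21.4 → Q' = 39.
ΔQ = 110.3333 − 39 = 71.3333; the wedge equals the tax, 21.4.
Deadweight loss = ½ × 71.3333 × 21.4 = $763.27 thousand.

$763.27 thousand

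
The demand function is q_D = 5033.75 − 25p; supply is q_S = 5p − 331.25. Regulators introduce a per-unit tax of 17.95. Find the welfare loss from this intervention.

671.26

In inverse form: demand p = 201.35 − 0.04q, supply p = 66.25 + 0.2q.
Competitive equilibrium: 201.35 − 0.04q = 66.25 + 0.2q → q* = 562.9167, p* = 178.8333.
With the tax, the buyer price exceeds the seller price by 17.95: (201.35 − 0.04q) − (66.25 + 0.2q) = 17.95 → q' = 488.125.
Δq = 562.9167 − 488.125 = 74.7917; the wedge equals the tax, 17.95.
The triangle = ½ × 74.7917 × 17.95 = 671.26.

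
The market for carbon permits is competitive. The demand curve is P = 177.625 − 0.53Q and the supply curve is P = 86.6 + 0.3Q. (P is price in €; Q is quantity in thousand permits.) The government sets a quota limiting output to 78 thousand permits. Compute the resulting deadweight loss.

€416.21 thousand

Competitive equilibrium: 177.625 − 0.53Q = 86.6 + 0.3Q → Q* = 109.6687, P* = 119.5006.
At Q = 78: demand price = 177.625 − 0.53·78 = 136.285; supply price = 86.6 + 0.3·78 = 110.
ΔQ = 109.6687 − 78 = 31.6687; wedge = 136.285 − 110 = 26.285.
Welfare loss = ½ × 31.6687 × 26.285 = €416.21 thousand.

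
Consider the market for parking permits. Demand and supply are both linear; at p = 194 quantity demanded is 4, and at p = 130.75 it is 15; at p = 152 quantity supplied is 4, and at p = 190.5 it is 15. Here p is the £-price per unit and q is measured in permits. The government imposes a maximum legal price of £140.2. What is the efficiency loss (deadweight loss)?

£289.52

Demand slope = (130.75 − 194)/(15 − 4) = −5.75, so p = 217 − 5.75q.
Supply slope = (190.5 − 152)/(15 − 4) = 3.5, so p = 138 + 3.5q.
Competitive equilibrium: 217 − 5.75q = 138 + 3.5q → q* = 8.5405, p* = 167.8919.
At the ceiling p = 140.2, quantity supplied = (140.2 − 138)/3.5 = 0.6286.
Willingness to pay at q' = 0.6286: 217 − 5.75·0.6286 = 213.3856.
Δq = 8.5405 − 0.6286 = 7.9119; wedge = 213.3856 − 140.2 = 73.1856.
DWL = ½ × 7.9119 × 73.1856 = £289.52.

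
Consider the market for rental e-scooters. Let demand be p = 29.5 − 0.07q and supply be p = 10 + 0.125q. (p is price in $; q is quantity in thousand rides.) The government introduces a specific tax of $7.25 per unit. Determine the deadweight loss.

$134.78 thousand

Competitive equilibrium: 29.5 − 0.07q = 10 + 0.125q → q* = 100, p* = 22.5.
With the tax, the buyer price exceeds the seller price by 7.25: (29.5 − 0.07q) − (10 + 0.125q) = 7.25 → q' = 62.8205.
Δq = 100 − 62.8205 = 37.1795; the wedge equals the tax, 7.25.
The triangle = ½ × 37.1795 × 7.25 = $134.78 thousand.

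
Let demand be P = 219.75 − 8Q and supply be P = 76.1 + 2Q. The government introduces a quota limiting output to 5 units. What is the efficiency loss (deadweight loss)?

Competitive equilibrium: 219.75 − 8Q = 76.1 + 2Q → Q* = 14.365, P* = 104.83.
At Q = 5: demand price = 219.75 − 8·5 = 179.75; supply price = 76.1 + 2·5 = 86.1.
ΔQ = 14.365 − 5 = 9.365; wedge = 179.75 − 86.1 = 93.65.
The triangle = ½ × 9.365 × 93.65 = 438.52.

438.52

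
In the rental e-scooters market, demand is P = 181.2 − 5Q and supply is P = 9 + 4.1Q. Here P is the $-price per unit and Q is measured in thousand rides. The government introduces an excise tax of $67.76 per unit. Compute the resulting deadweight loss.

$252.28 thousand

Competitive equilibrium: 181.2 − 5Q = 9 + 4.1Q → Q* = 18.9231, P* = 86.5846.
With the tax, the buyer price exceeds the seller price by 67.76: (181.2 − 5Q) − (9 + 4.1Q) = 67.76 → Q' = 11.4769.
ΔQ = 18.9231 − 11.4769 = 7.4462; the wedge equals the tax, 67.76.
Welfare loss = ½ × 7.4462 × 67.76 = $252.28 thousand.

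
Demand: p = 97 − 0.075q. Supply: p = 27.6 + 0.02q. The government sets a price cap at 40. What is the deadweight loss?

Competitive equilibrium: 97 − 0.075q = 27.6 + 0.02q → q* = 730.5263, p* = 42.2105.
At the ceiling p = 40, quantity supplied = (40 − 27.6)/0.02 = 620.
Willingness to pay at q' = 620: 97 − 0.075·620 = 50.5.
Δq = 730.5263 − 620 = 110.5263; wedge = 50.5 − 40 = 10.5.
The triangle = ½ × 110.5263 × 10.5 = 580.26.

580.26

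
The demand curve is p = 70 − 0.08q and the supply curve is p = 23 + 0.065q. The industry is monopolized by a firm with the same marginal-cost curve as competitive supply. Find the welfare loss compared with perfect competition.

Competitive equilibrium: 70 − 0.08q = 23 + 0.065q → q* = 324.1379, p* = 44.069.
Marginal revenue: MR = 70 − 0.16q. Set MR = MC: 70 − 0.16q = 23 + 0.065q → q_m = 208.8889.
Price p_m = 70 − 0.08·208.8889 = 53.2889; MC(q_m) = 23 + 0.065·208.8889 = 36.5778.
Competitive q* = 324.1379, so Δq = 115.249; wedge = 53.2889 − 36.5778 = 16.7111.
The triangle = ½ × 115.249 × 16.7111 = 962.97.

962.97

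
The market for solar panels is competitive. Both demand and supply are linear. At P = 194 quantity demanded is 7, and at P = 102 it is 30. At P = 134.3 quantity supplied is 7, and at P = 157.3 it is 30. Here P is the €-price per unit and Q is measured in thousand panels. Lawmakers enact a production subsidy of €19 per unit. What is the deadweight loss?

Demand slope = (102 − 194)/(30 − 7) = −4, so P = 222 − 4Q.
Supply slope = (157.3 − 134.3)/(30 − 7) = 1, so P = 127.3 + Q.
Competitive equilibrium: 222 − 4Q = 127.3 + Q → Q* = 18.94, P* = 146.24.
The subsidy lowers effective supply by 19: P = 108.3 + Q.
New quantity: 222 − 4Q = 108.3 + Q → Q' = 22.74.
Overproduction ΔQ = 22.74 − 18.94 = 3.8; wedge = subsidy = 19.
Deadweight loss = ½ × 3.8 × 19 = €36.10 thousand.

€36.10 thousand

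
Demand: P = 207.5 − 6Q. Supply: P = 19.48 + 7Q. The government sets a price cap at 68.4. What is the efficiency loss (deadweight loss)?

363.14

Competitive equilibrium: 207.5 − 6Q = 19.48 + 7Q → Q* = 14.4631, P* = 120.7215.
At the ceiling P = 68.4, quantity supplied = (68.4 − 19.48)/7 = 6.9886.
Willingness to pay at Q' = 6.9886: 207.5 − 6·6.9886 = 165.5684.
ΔQ = 14.4631 − 6.9886 = 7.4745; wedge = 165.5684 − 68.4 = 97.1684.
Welfare loss = ½ × 7.4745 × 97.1684 = 363.14.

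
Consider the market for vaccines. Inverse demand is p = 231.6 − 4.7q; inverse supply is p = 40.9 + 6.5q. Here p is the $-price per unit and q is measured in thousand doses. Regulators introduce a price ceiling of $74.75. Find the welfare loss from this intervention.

Competitive equilibrium: 231.6 − 4.7q = 40.9 + 6.5q → q* = 17.0268, p* = 151.5741.
At the ceiling p = 74.75, quantity supplied = (74.75 − 40.9)/6.5 = 5.2077.
Willingness to pay at q' = 5.2077: 231.6 − 4.7·5.2077 = 207.1238.
Δq = 17.0268 − 5.2077 = 11.8191; wedge = 207.1238 − 74.75 = 132.3738.
The triangle = ½ × 11.8191 × 132.3738 = $782.27 thousand.

$782.27 thousand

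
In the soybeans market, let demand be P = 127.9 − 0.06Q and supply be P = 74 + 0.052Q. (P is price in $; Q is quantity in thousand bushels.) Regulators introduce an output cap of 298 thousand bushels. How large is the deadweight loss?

Competitive equilibrium: 127.9 − 0.06Q = 74 + 0.052Q → Q* = 481.25, P* = 99.025.
At Q = 298: demand price = 127.9 − 0.06·298 = 110.02; supply price = 74 + 0.052·298 = 89.496.
ΔQ = 481.25 − 298 = 183.25; wedge = 110.02 − 89.496 = 20.524.
Deadweight loss = ½ × 183.25 × 20.524 = $1880.51 thousand.

$1880.51 thousand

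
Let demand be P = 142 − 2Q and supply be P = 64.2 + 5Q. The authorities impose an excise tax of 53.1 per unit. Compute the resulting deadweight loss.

Competitive equilibrium: 142 − 2Q = 64.2 + 5Q → Q* = 11.1143, P* = 119.7714.
With the tax, the buyer price exceeds the seller price by 53.1: (142 − 2Q) − (64.2 + 5Q) = 53.1 → Q' = 3.5286.
ΔQ = 11.1143 − 3.5286 = 7.5857; the wedge equals the tax, 53.1.
DWL = ½ × 7.5857 × 53.1 = 201.40.

201.40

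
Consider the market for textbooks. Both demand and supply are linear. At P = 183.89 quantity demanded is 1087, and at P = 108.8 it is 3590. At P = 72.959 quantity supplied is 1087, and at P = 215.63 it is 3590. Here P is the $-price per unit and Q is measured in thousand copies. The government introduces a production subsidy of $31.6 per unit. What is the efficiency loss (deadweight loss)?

$5738.85 thousand

Demand slope = (108.8 − 183.89)/(3590 − 1087) = −0.03, so P = 216.5 − 0.03Q.
Supply slope = (215.63 − 72.959)/(3590 − 1087) = 0.057, so P = 11 + 0.057Q.
Competitive equilibrium: 216.5 − 0.03Q = 11 + 0.057Q → Q* = 2362.069, P* = 145.6379.
The subsidy lowers effective supply by 31.6: P = 0.057Q − 20.6.
New quantity: 216.5 − 0.03Q = 0.057Q − 20.6 → Q' = 2725.2874.
Overproduction ΔQ = 2725.2874 − 2362.069 = 363.2184; wedge = subsidy = 31.6.
The triangle = ½ × 363.2184 × 31.6 = $5738.85 thousand.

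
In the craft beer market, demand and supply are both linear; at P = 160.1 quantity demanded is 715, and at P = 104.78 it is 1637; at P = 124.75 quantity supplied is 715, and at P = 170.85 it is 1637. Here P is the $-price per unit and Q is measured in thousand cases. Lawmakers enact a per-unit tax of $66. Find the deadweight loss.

$19800 thousand

Demand slope = (104.78 − 160.1)/(1637 − 715) = −0.06, so P = 203 − 0.06Q.
Supply slope = (170.85 − 124.75)/(1637 − 715) = 0.05, so P = 89 + 0.05Q.
Competitive equilibrium: 203 − 0.06Q = 89 + 0.05Q → Q* = 1036.3636, P* = 140.8182.
With the tax, the buyer price exceeds the seller price by 66: (203 − 0.06Q) − (89 + 0.05Q) = 66 → Q' = 436.3636.
ΔQ = 1036.3636 − 436.3636 = 600; the wedge equals the tax, 66.
Deadweight loss = ½ × 600 × 66 = $19800 thousand.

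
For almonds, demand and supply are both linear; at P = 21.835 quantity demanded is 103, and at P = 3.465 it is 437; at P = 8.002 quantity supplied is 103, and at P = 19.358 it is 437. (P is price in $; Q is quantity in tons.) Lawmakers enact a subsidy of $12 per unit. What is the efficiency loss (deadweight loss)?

$808.99

Demand slope = (3.465 − 21.835)/(437 − 103) = −0.055, so P = 27.5 − 0.055Q.
Supply slope = (19.358 − 8.002)/(437 − 103) = 0.034, so P = 4.5 + 0.034Q.
Competitive equilibrium: 27.5 − 0.055Q = 4.5 + 0.034Q → Q* = 258.427, P* = 13.2865.
The subsidy lowers effective supply by 12: P = 0.034Q − 7.5.
New quantity: 27.5 − 0.055Q = 0.034Q − 7.5 → Q' = 393.2584.
Overproduction ΔQ = 393.2584 − 258.427 = 134.8314; wedge = subsidy = 12.
Welfare loss = ½ × 134.8314 × 12 = $808.99.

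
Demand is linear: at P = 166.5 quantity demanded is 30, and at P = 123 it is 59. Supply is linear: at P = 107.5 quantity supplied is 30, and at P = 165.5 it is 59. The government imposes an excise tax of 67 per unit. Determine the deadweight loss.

641.29

Demand slope = (123 − 166.5)/(59 − 30) = −1.5, so P = 211.5 − 1.5Q.
Supply slope = (165.5 − 107.5)/(59 − 30) = 2, so P = 47.5 + 2Q.
Competitive equilibrium: 211.5 − 1.5Q = 47.5 + 2Q → Q* = 46.85714, P* = 141.21429.
With the tax, the buyer price exceeds the seller price by 67: (211.5 − 1.5Q) − (47.5 + 2Q) = 67 → Q' = 27.71429.
ΔQ = 46.85714 − 27.71429 = 19.14285; the wedge equals the tax, 67.
Welfare loss = ½ × 19.14285 × 67 = 641.29.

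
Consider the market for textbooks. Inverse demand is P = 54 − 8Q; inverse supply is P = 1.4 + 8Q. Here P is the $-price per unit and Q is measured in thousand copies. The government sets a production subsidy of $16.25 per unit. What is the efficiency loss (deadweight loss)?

Competitive equilibrium: 54 − 8Q = 1.4 + 8Q → Q* = 3.2875, P* = 27.7.
The subsidy lowers effective supply by 16.25: P = 8Q − 14.85.
New quantity: 54 − 8Q = 8Q − 14.85 → Q' = 4.3031.
Overproduction ΔQ = 4.3031 − 3.2875 = 1.0156; wedge = subsidy = 16.25.
The triangle = ½ × 1.0156 × 16.25 = $8.25 thousand.

$8.25 thousand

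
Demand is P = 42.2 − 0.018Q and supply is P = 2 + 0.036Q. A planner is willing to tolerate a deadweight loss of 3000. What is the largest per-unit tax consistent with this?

Competitive equilibrium: 42.2 − 0.018Q = 2 + 0.036Q → Q* = 744.4444, P* = 28.8.
A tax t gives ΔQ = t/0.054 and wedge t, so DWL = t²/0.108.
t²/0.108 = 3000 → t² = 324 → t = 18.

18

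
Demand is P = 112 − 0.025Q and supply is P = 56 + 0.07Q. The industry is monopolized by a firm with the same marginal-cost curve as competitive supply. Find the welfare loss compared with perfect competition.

Competitive equilibrium: 112 − 0.025Q = 56 + 0.07Q → Q* = 589.4737, P* = 97.2632.
Marginal revenue: MR = 112 − 0.05Q. Set MR = MC: 112 − 0.05Q = 56 + 0.07Q → Q_m = 466.6667.
Price P_m = 112 − 0.025·466.6667 = 100.3333; MC(Q_m) = 56 + 0.07·466.6667 = 88.6667.
Competitive Q* = 589.4737, so ΔQ = 122.807; wedge = 100.3333 − 88.6667 = 11.6666.
The triangle = ½ × 122.807 × 11.6666 = 716.37.

716.37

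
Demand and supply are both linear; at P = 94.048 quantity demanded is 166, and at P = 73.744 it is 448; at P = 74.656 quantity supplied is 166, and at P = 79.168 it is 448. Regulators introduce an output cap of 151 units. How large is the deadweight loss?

Demand slope = (73.744 − 94.048)/(448 − 166) = −0.072, so P = 106 − 0.072Q.
Supply slope = (79.168 − 74.656)/(448 − 166) = 0.016, so P = 72 + 0.016Q.
Competitive equilibrium: 106 − 0.072Q = 72 + 0.016Q → Q* = 386.3636, P* = 78.1818.
At Q = 151: demand price = 106 − 0.072·151 = 95.128; supply price = 72 + 0.016·151 = 74.416.
ΔQ = 386.3636 − 151 = 235.3636; wedge = 95.128 − 74.416 = 20.712.
Welfare loss = ½ × 235.3636 × 20.712 = 2437.43.

2437.43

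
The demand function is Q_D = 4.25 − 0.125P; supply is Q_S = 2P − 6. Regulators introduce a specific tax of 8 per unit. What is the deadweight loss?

3.76

In inverse form: demand P = 34 − 8Q, supply P = 3 + 0.5Q.
Competitive equilibrium: 34 − 8Q = 3 + 0.5Q → Q* = 3.6471, P* = 4.8235.
With the tax, the buyer price exceeds the seller price by 8: (34 − 8Q) − (3 + 0.5Q) = 8 → Q' = 2.7059.
ΔQ = 3.6471 − 2.7059 = 0.9412; the wedge equals the tax, 8.
DWL = ½ × 0.9412 × 8 = 3.76.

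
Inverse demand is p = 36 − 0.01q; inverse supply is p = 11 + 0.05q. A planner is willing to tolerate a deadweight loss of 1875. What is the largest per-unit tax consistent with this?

15

Competitive equilibrium: 36 − 0.01q = 11 + 0.05q → q* = 416.6667, p* = 31.8333.
A tax t gives Δq = t/0.06 and wedge t, so DWL = t²/0.12.
t²/0.12 = 1875 → t² = 225 → t = 15.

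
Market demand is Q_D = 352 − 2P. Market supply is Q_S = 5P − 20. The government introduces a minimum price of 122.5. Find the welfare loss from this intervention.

In inverse form: demand P = 176 − 0.5Q, supply P = 4 + 0.2Q.
Competitive equilibrium: 176 − 0.5Q = 4 + 0.2Q → Q* = 245.7143, P* = 53.1429.
At the floor P = 122.5, quantity demanded = (176 − 122.5)/0.5 = 107.
Sellers' marginal cost at Q' = 107: 4 + 0.2·107 = 25.4.
ΔQ = 245.7143 − 107 = 138.7143; wedge = 122.5 − 25.4 = 97.1.
Deadweight loss = ½ × 138.7143 × 97.1 = 6734.58.

6734.58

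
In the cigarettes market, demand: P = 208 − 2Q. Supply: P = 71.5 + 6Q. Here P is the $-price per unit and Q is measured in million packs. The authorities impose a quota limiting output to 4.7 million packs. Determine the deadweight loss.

Competitive equilibrium: 208 − 2Q = 71.5 + 6Q → Q* = 17.0625, P* = 173.875.
At Q = 4.7: demand price = 208 − 2·4.7 = 198.6; supply price = 71.5 + 6·4.7 = 99.7.
ΔQ = 17.0625 − 4.7 = 12.3625; wedge = 198.6 − 99.7 = 98.9.
DWL = ½ × 12.3625 × 98.9 = $611.33 million.

$611.33 million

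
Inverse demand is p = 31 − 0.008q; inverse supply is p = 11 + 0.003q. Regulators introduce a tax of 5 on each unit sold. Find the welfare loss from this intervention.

Competitive equilibrium: 31 − 0.008q = 11 + 0.003q → q* = 1818.1818, p* = 16.4545.
With the tax, the buyer price exceeds the seller price by 5: (31 − 0.008q) − (11 + 0.003q) = 5 → q' = 1363.6364.
Δq = 1818.1818 − 1363.6364 = 454.5454; the wedge equals the tax, 5.
Deadweight loss = ½ × 454.5454 × 5 = 1136.36.

1136.36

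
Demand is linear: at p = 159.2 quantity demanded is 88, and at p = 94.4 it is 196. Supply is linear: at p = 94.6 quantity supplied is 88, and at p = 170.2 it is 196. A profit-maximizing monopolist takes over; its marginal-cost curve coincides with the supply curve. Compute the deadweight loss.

1228.93

Demand slope = (94.4 − 159.2)/(196 − 88) = −0.6, so p = 212 − 0.6q.
Supply slope = (170.2 − 94.6)/(196 − 88) = 0.7, so p = 33 + 0.7q.
Competitive equilibrium: 212 − 0.6q = 33 + 0.7q → q* = 137.6923, p* = 129.3846.
Marginal revenue: MR = 212 − 1.2q. Set MR = MC: 212 − 1.2q = 33 + 0.7q → q_m = 94.2105.
Price p_m = 212 − 0.6·94.2105 = 155.4737; MC(q_m) = 33 + 0.7·94.2105 = 98.9474.
Competitive q* = 137.6923, so Δq = 43.4818; wedge = 155.4737 − 98.9474 = 56.5263.
DWL = ½ × 43.4818 × 56.5263 = 1228.93.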